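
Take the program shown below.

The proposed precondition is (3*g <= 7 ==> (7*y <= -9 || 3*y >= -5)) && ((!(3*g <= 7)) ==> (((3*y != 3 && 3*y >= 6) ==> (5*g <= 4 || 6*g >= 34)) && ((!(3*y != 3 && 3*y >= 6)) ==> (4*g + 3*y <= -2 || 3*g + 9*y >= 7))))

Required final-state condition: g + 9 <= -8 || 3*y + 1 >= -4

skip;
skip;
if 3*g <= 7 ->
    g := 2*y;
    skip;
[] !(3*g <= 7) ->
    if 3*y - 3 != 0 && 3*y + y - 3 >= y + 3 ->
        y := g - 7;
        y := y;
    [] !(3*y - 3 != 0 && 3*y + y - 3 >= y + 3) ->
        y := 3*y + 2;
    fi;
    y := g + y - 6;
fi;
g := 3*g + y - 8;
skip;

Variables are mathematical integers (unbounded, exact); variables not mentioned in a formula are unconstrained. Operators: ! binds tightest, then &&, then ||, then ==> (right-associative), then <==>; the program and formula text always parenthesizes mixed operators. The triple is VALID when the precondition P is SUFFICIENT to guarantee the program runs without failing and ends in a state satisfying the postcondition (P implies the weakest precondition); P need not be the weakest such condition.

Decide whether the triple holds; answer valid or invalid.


Working backward. After the program, the postcondition g + 9 <= -8 || 3*y + 1 >= -4 must hold; in canonical form it is g <= -17 || 3*y >= -5.
Before skip: g <= -17 || 3*y >= -5
Before g := 3*g + y - 8: 3*g + y <= -9 || 3*y >= -5
Then branch requires 7*y <= -9 || 3*y >= -5; else branch requires ((3*y != 3 && 3*y >= 6) ==> (5*g <= 4 || 6*g >= 34)) && ((!(3*y != 3 && 3*y >= 6)) ==> (4*g + 3*y <= -5 || 3*g + 9*y >= 7)).
Before the if: (3*g <= 7 ==> (7*y <= -9 || 3*y >= -5)) && ((!(3*g <= 7)) ==> (((3*y != 3 && 3*y >= 6) ==> (5*g <= 4 || 6*g >= 34)) && ((!(3*y != 3 && 3*y >= 6)) ==> (4*g + 3*y <= -5 || 3*g + 9*y >= 7))))
Before skip: (3*g <= 7 ==> (7*y <= -9 || 3*y >= -5)) && ((!(3*g <= 7)) ==> (((3*y != 3 && 3*y >= 6) ==> (5*g <= 4 || 6*g >= 34)) && ((!(3*y != 3 && 3*y >= 6)) ==> (4*g + 3*y <= -5 || 3*g + 9*y >= 7))))
Before skip: (3*g <= 7 ==> (7*y <= -9 || 3*y >= -5)) && ((!(3*g <= 7)) ==> (((3*y != 3 && 3*y >= 6) ==> (5*g <= 4 || 6*g >= 34)) && ((!(3*y != 3 && 3*y >= 6)) ==> (4*g + 3*y <= -5 || 3*g + 9*y >= 7))))
The weakest precondition is (3*g <= 7 ==> (7*y <= -9 || 3*y >= -5)) && ((!(3*g <= 7)) ==> (((3*y != 3 && 3*y >= 6) ==> (5*g <= 4 || 6*g >= 34)) && ((!(3*y != 3 && 3*y >= 6)) ==> (4*g + 3*y <= -5 || 3*g + 9*y >= 7)))).
Check whether (3*g <= 7 ==> (7*y <= -9 || 3*y >= -5)) && ((!(3*g <= 7)) ==> (((3*y != 3 && 3*y >= 6) ==> (5*g <= 4 || 6*g >= 34)) && ((!(3*y != 3 && 3*y >= 6)) ==> (4*g + 3*y <= -2 || 3*g + 9*y >= 7)))) implies it.
Countermodel: at the initial state g = 4, y = -6, the precondition holds but the weakest precondition fails.
Answer: invalid


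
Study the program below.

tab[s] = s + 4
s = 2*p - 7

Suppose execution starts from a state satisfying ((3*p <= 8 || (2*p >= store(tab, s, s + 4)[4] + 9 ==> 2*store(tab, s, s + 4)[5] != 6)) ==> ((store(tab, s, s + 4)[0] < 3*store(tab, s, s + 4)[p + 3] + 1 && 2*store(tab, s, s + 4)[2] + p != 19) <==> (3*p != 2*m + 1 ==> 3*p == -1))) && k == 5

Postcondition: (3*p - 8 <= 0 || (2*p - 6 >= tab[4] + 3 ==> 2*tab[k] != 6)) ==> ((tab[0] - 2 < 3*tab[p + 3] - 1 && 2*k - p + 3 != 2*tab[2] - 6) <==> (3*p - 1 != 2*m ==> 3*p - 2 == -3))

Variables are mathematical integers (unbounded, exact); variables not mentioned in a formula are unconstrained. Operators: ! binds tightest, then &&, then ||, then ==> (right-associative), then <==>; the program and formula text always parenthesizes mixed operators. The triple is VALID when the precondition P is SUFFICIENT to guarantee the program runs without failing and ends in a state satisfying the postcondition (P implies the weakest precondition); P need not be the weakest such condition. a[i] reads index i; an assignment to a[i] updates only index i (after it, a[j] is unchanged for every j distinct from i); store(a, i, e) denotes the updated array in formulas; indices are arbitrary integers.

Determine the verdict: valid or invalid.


Working backward. After the program, the postcondition (3*p - 8 <= 0 || (2*p - 6 >= tab[4] + 3 ==> 2*tab[k] != 6)) ==> ((tab[0] - 2 < 3*tab[p + 3] - 1 && 2*k - p + 3 != 2*tab[2] - 6) <==> (3*p - 1 != 2*m ==> 3*p - 2 == -3)) must hold; in canonical form it is (3*p <= 8 || (2*p >= tab[4] + 9 ==> 2*tab[k] != 6)) ==> ((tab[0] < 3*tab[p + 3] + 1 && 2*k != 2*tab[2] + p - 9) <==> (3*p != 2*m + 1 ==> 3*p == -1)).
Before s := 2*p - 7: (3*p <= 8 || (2*p >= tab[4] + 9 ==> 2*tab[k] != 6)) ==> ((tab[0] < 3*tab[p + 3] + 1 && 2*k != 2*tab[2] + p - 9) <==> (3*p != 2*m + 1 ==> 3*p == -1))
Before tab[s] := s + 4: (3*p <= 8 || (2*p >= store(tab, s, s + 4)[4] + 9 ==> 2*store(tab, s, s + 4)[k] != 6)) ==> ((store(tab, s, s + 4)[0] < 3*store(tab, s, s + 4)[p + 3] + 1 && 2*k != 2*store(tab, s, s + 4)[2] + p - 9) <==> (3*p != 2*m + 1 ==> 3*p == -1))
The weakest precondition is (3*p <= 8 || (2*p >= store(tab, s, s + 4)[4] + 9 ==> 2*store(tab, s, s + 4)[k] != 6)) ==> ((store(tab, s, s + 4)[0] < 3*store(tab, s, s + 4)[p + 3] + 1 && 2*k != 2*store(tab, s, s + 4)[2] + p - 9) <==> (3*p != 2*m + 1 ==> 3*p == -1)).
Check whether ((3*p <= 8 || (2*p >= store(tab, s, s + 4)[4] + 9 ==> 2*store(tab, s, s + 4)[5] != 6)) ==> ((store(tab, s, s + 4)[0] < 3*store(tab, s, s + 4)[p + 3] + 1 && 2*store(tab, s, s + 4)[2] + p != 19) <==> (3*p != 2*m + 1 ==> 3*p == -1))) && k == 5 implies it.
Every state satisfying the precondition satisfies the weakest precondition: the implication holds.
Answer: valid


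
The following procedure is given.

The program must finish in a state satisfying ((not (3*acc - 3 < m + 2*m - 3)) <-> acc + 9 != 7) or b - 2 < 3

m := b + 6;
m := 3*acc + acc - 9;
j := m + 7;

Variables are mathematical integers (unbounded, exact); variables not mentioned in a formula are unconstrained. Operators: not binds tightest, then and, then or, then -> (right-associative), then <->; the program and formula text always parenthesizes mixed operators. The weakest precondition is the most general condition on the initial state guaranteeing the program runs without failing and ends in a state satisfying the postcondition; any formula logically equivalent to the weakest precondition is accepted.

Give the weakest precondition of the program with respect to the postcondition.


Working backward. After the program, the postcondition ((not (3*acc - 3 < m + 2*m - 3)) <-> acc + 9 != 7) or b - 2 < 3 must hold; in canonical form it is ((not (3*acc < 3*m)) <-> acc != -2) or b < 5.
Before j := m + 7: ((not (3*acc < 3*m)) <-> acc != -2) or b < 5
Before m := 3*acc + acc - 9: ((not (9*acc > 27)) <-> acc != -2) or b < 5
Before m := b + 6: ((not (9*acc > 27)) <-> acc != -2) or b < 5
Answer: WP = ((not (9*acc > 27)) <-> acc != -2) or b < 5


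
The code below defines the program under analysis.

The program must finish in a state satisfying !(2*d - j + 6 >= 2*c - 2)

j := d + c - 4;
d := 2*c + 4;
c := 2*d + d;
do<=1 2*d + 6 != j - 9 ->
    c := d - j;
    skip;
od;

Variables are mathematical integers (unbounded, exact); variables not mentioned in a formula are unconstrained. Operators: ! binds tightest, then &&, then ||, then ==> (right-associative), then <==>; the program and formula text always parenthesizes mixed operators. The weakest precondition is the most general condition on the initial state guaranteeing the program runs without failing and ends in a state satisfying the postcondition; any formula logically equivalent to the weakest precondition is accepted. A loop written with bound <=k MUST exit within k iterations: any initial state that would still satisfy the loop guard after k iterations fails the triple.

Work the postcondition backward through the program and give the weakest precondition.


Working backward. After the program, the postcondition !(2*d - j + 6 >= 2*c - 2) must hold; in canonical form it is !(2*d >= 2*c + j - 8).
Before the loop (bound <=1), unroll the exhaustion recursion (WP_0 = exit-now case; WP_j = one more guarded iteration, up to j = 1):
  WP_0: (!(2*d != j - 15)) && (!(2*d >= 2*c + j - 8))
  WP_1: (2*d != j - 15 ==> ((!(2*d != j - 15)) && (!(j >= -8)))) && ((!(2*d != j - 15)) ==> (!(2*d >= 2*c + j - 8)))
So before the loop: (2*d != j - 15 ==> ((!(2*d != j - 15)) && (!(j >= -8)))) && ((!(2*d != j - 15)) ==> (!(2*d >= 2*c + j - 8)))
Before c := 2*d + d: (2*d != j - 15 ==> ((!(2*d != j - 15)) && (!(j >= -8)))) && ((!(2*d != j - 15)) ==> (!(4*d + j <= 8)))
Before d := 2*c + 4: (4*c != j - 23 ==> ((!(4*c != j - 23)) && (!(j >= -8)))) && ((!(4*c != j - 23)) ==> (!(8*c + j <= -8)))
Before j := d + c - 4: (3*c != d - 27 ==> ((!(3*c != d - 27)) && (!(c + d >= -4)))) && ((!(3*c != d - 27)) ==> (!(9*c + d <= -4)))
Answer: WP = (3*c != d - 27 ==> ((!(3*c != d - 27)) && (!(c + d >= -4)))) && ((!(3*c != d - 27)) ==> (!(9*c + d <= -4)))


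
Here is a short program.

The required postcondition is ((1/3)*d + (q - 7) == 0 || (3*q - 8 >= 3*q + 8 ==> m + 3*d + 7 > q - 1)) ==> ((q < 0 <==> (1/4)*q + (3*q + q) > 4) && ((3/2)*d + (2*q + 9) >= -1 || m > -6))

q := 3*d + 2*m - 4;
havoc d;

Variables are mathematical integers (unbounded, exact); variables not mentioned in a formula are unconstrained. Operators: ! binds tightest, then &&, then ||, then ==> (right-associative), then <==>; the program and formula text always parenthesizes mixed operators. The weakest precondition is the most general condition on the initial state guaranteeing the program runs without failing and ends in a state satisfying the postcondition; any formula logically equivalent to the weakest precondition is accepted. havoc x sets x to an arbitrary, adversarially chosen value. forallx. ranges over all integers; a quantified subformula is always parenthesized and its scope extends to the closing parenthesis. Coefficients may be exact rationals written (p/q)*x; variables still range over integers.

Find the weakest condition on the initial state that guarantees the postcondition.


Working backward. After the program, the postcondition ((1/3)*d + (q - 7) == 0 || (3*q - 8 >= 3*q + 8 ==> m + 3*d + 7 > q - 1)) ==> ((q < 0 <==> (1/4)*q + (3*q + q) > 4) && ((3/2)*d + (2*q + 9) >= -1 || m > -6)) must hold; in canonical form it is (q < 0 <==> (17/4)*q > 4) && ((3/2)*d + 2*q >= -10 || m > -6).
Before havoc d: forall d_1. ((q < 0 <==> (17/4)*q > 4) && ((3/2)*d_1 + 2*q >= -10 || m > -6))
Before q := 3*d + 2*m - 4: forall d_1. ((3*d + 2*m < 4 <==> (51/4)*d + (17/2)*m > 21) && (6*d + (3/2)*d_1 + 4*m >= -2 || m > -6))
Answer: WP = forall d_1. ((3*d + 2*m < 4 <==> (51/4)*d + (17/2)*m > 21) && (6*d + (3/2)*d_1 + 4*m >= -2 || m > -6))


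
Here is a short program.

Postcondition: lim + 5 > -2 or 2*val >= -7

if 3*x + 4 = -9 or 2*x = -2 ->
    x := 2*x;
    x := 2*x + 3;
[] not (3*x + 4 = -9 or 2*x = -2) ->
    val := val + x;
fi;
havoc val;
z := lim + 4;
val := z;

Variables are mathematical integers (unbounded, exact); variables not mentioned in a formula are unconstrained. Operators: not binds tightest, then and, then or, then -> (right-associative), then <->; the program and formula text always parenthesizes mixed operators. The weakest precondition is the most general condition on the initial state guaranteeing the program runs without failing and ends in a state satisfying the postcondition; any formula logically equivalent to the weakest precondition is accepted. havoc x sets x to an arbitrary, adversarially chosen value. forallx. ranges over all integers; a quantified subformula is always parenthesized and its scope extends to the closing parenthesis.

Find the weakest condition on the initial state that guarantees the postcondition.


Working backward. After the program, the postcondition lim + 5 > -2 or 2*val >= -7 must hold; in canonical form it is lim > -7 or 2*val >= -7.
Before val := z: lim > -7 or 2*z >= -7
Before z := lim + 4: lim > -7 or 2*lim >= -15
Before havoc val: lim > -7 or 2*lim >= -15
Then branch requires lim > -7 or 2*lim >= -15; else branch requires lim > -7 or 2*lim >= -15.
Before the if: ((3*x = -13 or 2*x = -2) -> (lim > -7 or 2*lim >= -15)) and ((not (3*x = -13 or 2*x = -2)) -> (lim > -7 or 2*lim >= -15))
Answer: WP = ((3*x = -13 or 2*x = -2) -> (lim > -7 or 2*lim >= -15)) and ((not (3*x = -13 or 2*x = -2)) -> (lim > -7 or 2*lim >= -15))


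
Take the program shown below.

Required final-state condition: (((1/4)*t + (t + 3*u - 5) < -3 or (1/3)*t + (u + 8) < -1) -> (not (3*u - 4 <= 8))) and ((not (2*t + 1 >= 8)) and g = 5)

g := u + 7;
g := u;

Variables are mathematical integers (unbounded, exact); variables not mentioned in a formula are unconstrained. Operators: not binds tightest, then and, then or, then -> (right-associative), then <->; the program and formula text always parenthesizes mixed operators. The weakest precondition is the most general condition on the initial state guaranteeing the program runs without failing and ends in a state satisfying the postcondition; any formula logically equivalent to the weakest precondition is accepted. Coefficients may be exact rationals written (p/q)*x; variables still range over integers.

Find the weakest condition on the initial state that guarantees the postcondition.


Working backward. After the program, the postcondition (((1/4)*t + (t + 3*u - 5) < -3 or (1/3)*t + (u + 8) < -1) -> (not (3*u - 4 <= 8))) and ((not (2*t + 1 >= 8)) and g = 5) must hold; in canonical form it is (((5/4)*t + 3*u < 2 or (1/3)*t + u < -9) -> (not (3*u <= 12))) and (not (2*t >= 7)) and g = 5.
Before g := u: (((5/4)*t + 3*u < 2 or (1/3)*t + u < -9) -> (not (3*u <= 12))) and (not (2*t >= 7)) and u = 5
Before g := u + 7: (((5/4)*t + 3*u < 2 or (1/3)*t + u < -9) -> (not (3*u <= 12))) and (not (2*t >= 7)) and u = 5
Answer: WP = (((5/4)*t + 3*u < 2 or (1/3)*t + u < -9) -> (not (3*u <= 12))) and (not (2*t >= 7)) and u = 5


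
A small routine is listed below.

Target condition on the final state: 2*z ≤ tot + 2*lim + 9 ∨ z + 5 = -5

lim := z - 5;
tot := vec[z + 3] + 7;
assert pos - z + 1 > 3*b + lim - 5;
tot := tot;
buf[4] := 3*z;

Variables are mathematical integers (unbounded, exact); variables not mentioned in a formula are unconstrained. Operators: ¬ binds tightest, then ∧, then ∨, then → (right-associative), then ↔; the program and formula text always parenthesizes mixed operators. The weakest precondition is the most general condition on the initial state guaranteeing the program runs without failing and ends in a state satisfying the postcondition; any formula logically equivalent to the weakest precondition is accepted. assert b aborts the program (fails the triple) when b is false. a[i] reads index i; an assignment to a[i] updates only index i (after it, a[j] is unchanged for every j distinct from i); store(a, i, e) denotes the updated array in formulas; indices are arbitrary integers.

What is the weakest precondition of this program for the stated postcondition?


Working backward. After the program, the postcondition 2*z ≤ tot + 2*lim + 9 ∨ z + 5 = -5 must hold; in canonical form it is 2*z ≤ 2*lim + tot + 9 ∨ z = -10.
Before buf[4] := 3*z: 2*z ≤ 2*lim + tot + 9 ∨ z = -10
Before tot := tot: 2*z ≤ 2*lim + tot + 9 ∨ z = -10
Before assert pos - z + 1 > 3*b + lim - 5: pos > 3*b + lim + z - 6 ∧ (2*z ≤ 2*lim + tot + 9 ∨ z = -10)
Before tot := vec[z + 3] + 7: pos > 3*b + lim + z - 6 ∧ (2*z ≤ vec[z + 3] + 2*lim + 16 ∨ z = -10)
Before lim := z - 5: pos > 3*b + 2*z - 11 ∧ (vec[z + 3] ≥ -6 ∨ z = -10)
Answer: WP = pos > 3*b + 2*z - 11 ∧ (vec[z + 3] ≥ -6 ∨ z = -10)


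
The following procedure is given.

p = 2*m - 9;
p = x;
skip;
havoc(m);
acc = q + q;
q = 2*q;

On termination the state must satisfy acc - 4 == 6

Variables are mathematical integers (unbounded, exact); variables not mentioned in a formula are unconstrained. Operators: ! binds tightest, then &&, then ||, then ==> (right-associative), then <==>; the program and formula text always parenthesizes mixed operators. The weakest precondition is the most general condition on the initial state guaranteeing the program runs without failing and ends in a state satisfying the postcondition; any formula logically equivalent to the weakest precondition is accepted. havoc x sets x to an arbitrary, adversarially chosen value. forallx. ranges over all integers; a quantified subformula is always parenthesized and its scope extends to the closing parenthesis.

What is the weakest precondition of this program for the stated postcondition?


Working backward. After the program, the postcondition acc - 4 == 6 must hold; in canonical form it is acc == 10.
Before q := 2*q: acc == 10
Before acc := q + q: 2*q == 10
Before havoc m: 2*q == 10
Before skip: 2*q == 10
Before p := x: 2*q == 10
Before p := 2*m - 9: 2*q == 10
Answer: WP = 2*q == 10


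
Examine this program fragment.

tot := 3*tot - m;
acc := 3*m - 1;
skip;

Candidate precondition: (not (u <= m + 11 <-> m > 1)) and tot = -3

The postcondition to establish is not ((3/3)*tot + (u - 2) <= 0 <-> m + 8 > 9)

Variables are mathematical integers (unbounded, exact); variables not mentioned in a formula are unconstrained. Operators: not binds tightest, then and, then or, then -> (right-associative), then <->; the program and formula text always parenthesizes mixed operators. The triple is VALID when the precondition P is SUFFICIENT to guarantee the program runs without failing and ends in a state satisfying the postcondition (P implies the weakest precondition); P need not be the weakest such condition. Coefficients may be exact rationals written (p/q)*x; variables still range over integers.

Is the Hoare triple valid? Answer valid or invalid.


Working backward. After the program, the postcondition not ((3/3)*tot + (u - 2) <= 0 <-> m + 8 > 9) must hold; in canonical form it is not (tot + u <= 2 <-> m > 1).
Before skip: not (tot + u <= 2 <-> m > 1)
Before acc := 3*m - 1: not (tot + u <= 2 <-> m > 1)
Before tot := 3*tot - m: not (3*tot + u <= m + 2 <-> m > 1)
The weakest precondition is not (3*tot + u <= m + 2 <-> m > 1).
Check whether (not (u <= m + 11 <-> m > 1)) and tot = -3 implies it.
Every state satisfying the precondition satisfies the weakest precondition: the implication holds.
Answer: valid


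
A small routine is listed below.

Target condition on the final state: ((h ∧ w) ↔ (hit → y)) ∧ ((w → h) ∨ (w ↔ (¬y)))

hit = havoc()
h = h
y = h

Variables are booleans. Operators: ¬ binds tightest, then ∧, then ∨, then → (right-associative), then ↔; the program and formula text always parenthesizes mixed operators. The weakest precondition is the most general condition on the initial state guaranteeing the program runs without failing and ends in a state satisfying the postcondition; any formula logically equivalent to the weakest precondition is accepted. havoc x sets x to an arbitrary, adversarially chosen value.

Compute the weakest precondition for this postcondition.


Working backward. After the program, ((h ∧ w) ↔ (hit → y)) ∧ ((w → h) ∨ (w ↔ (¬y))) must hold.
Before y := h: ((h ∧ w) ↔ (hit → h)) ∧ ((w → h) ∨ (w ↔ (¬h)))
Before h := h: ((h ∧ w) ↔ (hit → h)) ∧ ((w → h) ∨ (w ↔ (¬h)))
Before havoc hit: ((h ∧ w) ↔ h) ∧ ((w → h) ∨ (w ↔ (¬h))) ∧ h ∧ w
Answer: WP = ((h ∧ w) ↔ h) ∧ ((w → h) ∨ (w ↔ (¬h))) ∧ h ∧ w


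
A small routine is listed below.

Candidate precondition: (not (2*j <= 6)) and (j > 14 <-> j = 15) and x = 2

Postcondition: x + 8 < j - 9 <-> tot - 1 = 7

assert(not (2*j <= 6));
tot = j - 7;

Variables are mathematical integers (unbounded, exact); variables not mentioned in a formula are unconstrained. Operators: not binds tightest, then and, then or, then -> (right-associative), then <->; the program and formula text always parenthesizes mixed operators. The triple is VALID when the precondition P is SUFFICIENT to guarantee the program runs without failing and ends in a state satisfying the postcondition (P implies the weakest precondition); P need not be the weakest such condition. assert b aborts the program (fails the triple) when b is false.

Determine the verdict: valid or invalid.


Working backward. After the program, the postcondition x + 8 < j - 9 <-> tot - 1 = 7 must hold; in canonical form it is x < j - 17 <-> tot = 8.
Before tot := j - 7: x < j - 17 <-> j = 15
Before assert not (2*j <= 6): (not (2*j <= 6)) and (x < j - 17 <-> j = 15)
The weakest precondition is (not (2*j <= 6)) and (x < j - 17 <-> j = 15).
Check whether (not (2*j <= 6)) and (j > 14 <-> j = 15) and x = 2 implies it.
Countermodel: at the initial state j = 15, x = 2, the precondition holds but the weakest precondition fails.
Answer: invalid


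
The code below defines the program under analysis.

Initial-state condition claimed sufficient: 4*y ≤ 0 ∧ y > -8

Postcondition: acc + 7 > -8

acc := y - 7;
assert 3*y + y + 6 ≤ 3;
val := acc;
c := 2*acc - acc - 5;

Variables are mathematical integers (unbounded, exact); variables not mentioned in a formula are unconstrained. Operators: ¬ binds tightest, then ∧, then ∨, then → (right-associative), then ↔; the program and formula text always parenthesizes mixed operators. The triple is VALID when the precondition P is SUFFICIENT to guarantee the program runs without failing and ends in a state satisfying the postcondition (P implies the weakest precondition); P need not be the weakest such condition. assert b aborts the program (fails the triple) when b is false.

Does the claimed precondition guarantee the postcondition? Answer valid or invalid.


Working backward. After the program, the postcondition acc + 7 > -8 must hold; in canonical form it is acc > -15.
Before c := 2*acc - acc - 5: acc > -15
Before val := acc: acc > -15
Before assert 3*y + y + 6 ≤ 3: 4*y ≤ -3 ∧ acc > -15
Before acc := y - 7: 4*y ≤ -3 ∧ y > -8
The weakest precondition is 4*y ≤ -3 ∧ y > -8.
Check whether 4*y ≤ 0 ∧ y > -8 implies it.
Countermodel: at the initial state y = 0, the precondition holds but the weakest precondition fails.
Answer: invalid


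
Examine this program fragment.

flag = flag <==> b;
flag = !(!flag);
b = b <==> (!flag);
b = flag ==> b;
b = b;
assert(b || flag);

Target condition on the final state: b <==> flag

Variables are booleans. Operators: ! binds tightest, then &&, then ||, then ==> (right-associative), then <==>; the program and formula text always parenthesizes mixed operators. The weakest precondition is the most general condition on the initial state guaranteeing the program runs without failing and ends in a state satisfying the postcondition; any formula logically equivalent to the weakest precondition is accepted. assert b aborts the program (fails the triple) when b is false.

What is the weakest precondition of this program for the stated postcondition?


Working backward. After the program, b <==> flag must hold.
Before assert b || flag: (b || flag) && (b <==> flag)
Before b := b: (b || flag) && (b <==> flag)
Before b := flag ==> b: ((flag ==> b) || flag) && ((flag ==> b) <==> flag)
Before b := b <==> (!flag): ((flag ==> (b <==> (!flag))) || flag) && ((flag ==> (b <==> (!flag))) <==> flag)
Before flag := !(!flag): ((flag ==> (b <==> (!flag))) || flag) && ((flag ==> (b <==> (!flag))) <==> flag)
Before flag := flag <==> b: (((flag <==> b) ==> (b <==> (!(flag <==> b)))) || (flag <==> b)) && (((flag <==> b) ==> (b <==> (!(flag <==> b)))) <==> (flag <==> b))
Answer: WP = (((flag <==> b) ==> (b <==> (!(flag <==> b)))) || (flag <==> b)) && (((flag <==> b) ==> (b <==> (!(flag <==> b)))) <==> (flag <==> b))


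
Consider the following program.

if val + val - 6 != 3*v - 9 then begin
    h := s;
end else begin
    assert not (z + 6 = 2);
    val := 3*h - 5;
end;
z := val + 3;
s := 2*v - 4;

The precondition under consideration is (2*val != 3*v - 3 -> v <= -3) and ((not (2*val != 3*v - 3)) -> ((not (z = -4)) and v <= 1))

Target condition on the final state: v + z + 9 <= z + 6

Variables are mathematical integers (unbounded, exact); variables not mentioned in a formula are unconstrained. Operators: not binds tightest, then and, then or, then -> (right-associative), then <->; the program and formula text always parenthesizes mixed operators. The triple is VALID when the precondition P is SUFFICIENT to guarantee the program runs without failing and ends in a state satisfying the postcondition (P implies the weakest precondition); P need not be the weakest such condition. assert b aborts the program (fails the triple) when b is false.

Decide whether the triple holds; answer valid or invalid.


Working backward. After the program, the postcondition v + z + 9 <= z + 6 must hold; in canonical form it is v <= -3.
Before s := 2*v - 4: v <= -3
Before z := val + 3: v <= -3
Then branch requires v <= -3; else branch requires (not (z = -4)) and v <= -3.
Before the if: (2*val != 3*v - 3 -> v <= -3) and ((not (2*val != 3*v - 3)) -> ((not (z = -4)) and v <= -3))
The weakest precondition is (2*val != 3*v - 3 -> v <= -3) and ((not (2*val != 3*v - 3)) -> ((not (z = -4)) and v <= -3)).
Check whether (2*val != 3*v - 3 -> v <= -3) and ((not (2*val != 3*v - 3)) -> ((not (z = -4)) and v <= 1)) implies it.
Countermodel: at the initial state v = 1, val = 0, z = -3, the precondition holds but the weakest precondition fails.
Answer: invalid


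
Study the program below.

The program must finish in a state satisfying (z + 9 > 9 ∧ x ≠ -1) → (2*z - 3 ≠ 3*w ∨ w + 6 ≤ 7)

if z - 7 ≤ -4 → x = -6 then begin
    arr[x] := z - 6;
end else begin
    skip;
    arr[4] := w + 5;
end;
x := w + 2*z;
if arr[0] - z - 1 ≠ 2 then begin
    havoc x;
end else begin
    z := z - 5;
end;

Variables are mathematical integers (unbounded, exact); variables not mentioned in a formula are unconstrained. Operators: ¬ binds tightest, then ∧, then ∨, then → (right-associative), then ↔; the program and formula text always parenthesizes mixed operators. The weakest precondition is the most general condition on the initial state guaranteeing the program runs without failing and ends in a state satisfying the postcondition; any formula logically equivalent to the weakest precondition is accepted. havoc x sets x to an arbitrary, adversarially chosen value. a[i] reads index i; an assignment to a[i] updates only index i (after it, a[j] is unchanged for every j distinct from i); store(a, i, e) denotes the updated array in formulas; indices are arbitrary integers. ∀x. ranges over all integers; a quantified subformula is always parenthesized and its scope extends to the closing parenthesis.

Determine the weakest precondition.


Working backward. After the program, the postcondition (z + 9 > 9 ∧ x ≠ -1) → (2*z - 3 ≠ 3*w ∨ w + 6 ≤ 7) must hold; in canonical form it is (z > 0 ∧ x ≠ -1) → (2*z ≠ 3*w + 3 ∨ w ≤ 1).
Then branch requires ∀x_1. ((z > 0 ∧ x_1 ≠ -1) → (2*z ≠ 3*w + 3 ∨ w ≤ 1)); else branch requires (z > 5 ∧ x ≠ -1) → (2*z ≠ 3*w + 13 ∨ w ≤ 1).
Before the if: (arr[0] ≠ z + 3 → (∀x_1. ((z > 0 ∧ x_1 ≠ -1) → (2*z ≠ 3*w + 3 ∨ w ≤ 1)))) ∧ ((¬(arr[0] ≠ z + 3)) → ((z > 5 ∧ x ≠ -1) → (2*z ≠ 3*w + 13 ∨ w ≤ 1)))
Before x := w + 2*z: (arr[0] ≠ z + 3 → (∀x_1. ((z > 0 ∧ x_1 ≠ -1) → (2*z ≠ 3*w + 3 ∨ w ≤ 1)))) ∧ ((¬(arr[0] ≠ z + 3)) → ((z > 5 ∧ w + 2*z ≠ -1) → (2*z ≠ 3*w + 13 ∨ w ≤ 1)))
Then branch requires (store(arr, x, z - 6)[0] ≠ z + 3 → (∀x_1. ((z > 0 ∧ x_1 ≠ -1) → (2*z ≠ 3*w + 3 ∨ w ≤ 1)))) ∧ ((¬(store(arr, x, z - 6)[0] ≠ z + 3)) → ((z > 5 ∧ w + 2*z ≠ -1) → (2*z ≠ 3*w + 13 ∨ w ≤ 1))); else branch requires (arr[0] ≠ z + 3 → (∀x_1. ((z > 0 ∧ x_1 ≠ -1) → (2*z ≠ 3*w + 3 ∨ w ≤ 1)))) ∧ ((¬(arr[0] ≠ z + 3)) → ((z > 5 ∧ w + 2*z ≠ -1) → (2*z ≠ 3*w + 13 ∨ w ≤ 1))).
Before the if: ((z ≤ 3 → x = -6) → ((store(arr, x, z - 6)[0] ≠ z + 3 → (∀x_1. ((z > 0 ∧ x_1 ≠ -1) → (2*z ≠ 3*w + 3 ∨ w ≤ 1)))) ∧ ((¬(store(arr, x, z - 6)[0] ≠ z + 3)) → ((z > 5 ∧ w + 2*z ≠ -1) → (2*z ≠ 3*w + 13 ∨ w ≤ 1))))) ∧ ((¬(z ≤ 3 → x = -6)) → ((arr[0] ≠ z + 3 → (∀x_1. ((z > 0 ∧ x_1 ≠ -1) → (2*z ≠ 3*w + 3 ∨ w ≤ 1)))) ∧ ((¬(arr[0] ≠ z + 3)) → ((z > 5 ∧ w + 2*z ≠ -1) → (2*z ≠ 3*w + 13 ∨ w ≤ 1)))))
Answer: WP = ((z ≤ 3 → x = -6) → ((store(arr, x, z - 6)[0] ≠ z + 3 → (∀x_1. ((z > 0 ∧ x_1 ≠ -1) → (2*z ≠ 3*w + 3 ∨ w ≤ 1)))) ∧ ((¬(store(arr, x, z - 6)[0] ≠ z + 3)) → ((z > 5 ∧ w + 2*z ≠ -1) → (2*z ≠ 3*w + 13 ∨ w ≤ 1))))) ∧ ((¬(z ≤ 3 → x = -6)) → ((arr[0] ≠ z + 3 → (∀x_1. ((z > 0 ∧ x_1 ≠ -1) → (2*z ≠ 3*w + 3 ∨ w ≤ 1)))) ∧ ((¬(arr[0] ≠ z + 3)) → ((z > 5 ∧ w + 2*z ≠ -1) → (2*z ≠ 3*w + 13 ∨ w ≤ 1)))))


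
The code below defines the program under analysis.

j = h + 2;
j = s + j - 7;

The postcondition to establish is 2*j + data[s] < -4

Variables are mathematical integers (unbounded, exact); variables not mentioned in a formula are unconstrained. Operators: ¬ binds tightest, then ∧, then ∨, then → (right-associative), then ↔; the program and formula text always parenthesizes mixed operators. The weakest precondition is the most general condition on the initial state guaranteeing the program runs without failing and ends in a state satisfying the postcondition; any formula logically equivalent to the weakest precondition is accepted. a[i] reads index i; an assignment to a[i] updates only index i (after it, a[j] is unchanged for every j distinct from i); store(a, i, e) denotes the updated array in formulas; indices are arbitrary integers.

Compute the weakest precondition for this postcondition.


Working backward. After the program, the postcondition 2*j + data[s] < -4 must hold; in canonical form it is data[s] + 2*j < -4.
Before j := s + j - 7: data[s] + 2*j + 2*s < 10
Before j := h + 2: data[s] + 2*h + 2*s < 6
Answer: WP = data[s] + 2*h + 2*s < 6


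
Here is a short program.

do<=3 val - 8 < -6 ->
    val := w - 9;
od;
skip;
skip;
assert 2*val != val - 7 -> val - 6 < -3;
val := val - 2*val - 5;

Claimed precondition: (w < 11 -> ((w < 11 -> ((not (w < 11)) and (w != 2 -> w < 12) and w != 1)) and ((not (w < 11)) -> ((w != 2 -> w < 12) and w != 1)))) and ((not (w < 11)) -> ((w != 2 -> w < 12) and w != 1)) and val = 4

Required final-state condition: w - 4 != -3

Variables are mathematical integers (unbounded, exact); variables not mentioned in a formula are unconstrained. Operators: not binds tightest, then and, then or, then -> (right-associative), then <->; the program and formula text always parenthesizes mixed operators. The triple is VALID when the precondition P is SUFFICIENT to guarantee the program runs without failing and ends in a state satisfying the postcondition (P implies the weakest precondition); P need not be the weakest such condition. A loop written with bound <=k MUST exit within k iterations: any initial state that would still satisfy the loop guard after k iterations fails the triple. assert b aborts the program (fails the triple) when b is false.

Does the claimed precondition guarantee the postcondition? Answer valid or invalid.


Working backward. After the program, the postcondition w - 4 != -3 must hold; in canonical form it is w != 1.
Before val := val - 2*val - 5: w != 1
Before assert 2*val != val - 7 -> val - 6 < -3: (val != -7 -> val < 3) and w != 1
Before skip: (val != -7 -> val < 3) and w != 1
Before skip: (val != -7 -> val < 3) and w != 1
Before the loop (bound <=3), unroll the exhaustion recursion (WP_0 = exit-now case; WP_j = one more guarded iteration, up to j = 3):
  WP_0: (not (val < 2)) and (val != -7 -> val < 3) and w != 1
  WP_1: (val < 2 -> ((not (w < 11)) and (w != 2 -> w < 12) and w != 1)) and ((not (val < 2)) -> ((val != -7 -> val < 3) and w != 1))
  WP_2: (val < 2 -> ((w < 11 -> ((not (w < 11)) and (w != 2 -> w < 12) and w != 1)) and ((not (w < 11)) -> ((w != 2 -> w < 12) and w != 1)))) and ((not (val < 2)) -> ((val != -7 -> val < 3) and w != 1))
  WP_3: (val < 2 -> ((w < 11 -> ((w < 11 -> ((not (w < 11)) and (w != 2 -> w < 12) and w != 1)) and ((not (w < 11)) -> ((w != 2 -> w < 12) and w != 1)))) and ((not (w < 11)) -> ((w != 2 -> w < 12) and w != 1)))) and ((not (val < 2)) -> ((val != -7 -> val < 3) and w != 1))
So before the loop: (val < 2 -> ((w < 11 -> ((w < 11 -> ((not (w < 11)) and (w != 2 -> w < 12) and w != 1)) and ((not (w < 11)) -> ((w != 2 -> w < 12) and w != 1)))) and ((not (w < 11)) -> ((w != 2 -> w < 12) and w != 1)))) and ((not (val < 2)) -> ((val != -7 -> val < 3) and w != 1))
The weakest precondition is (val < 2 -> ((w < 11 -> ((w < 11 -> ((not (w < 11)) and (w != 2 -> w < 12) and w != 1)) and ((not (w < 11)) -> ((w != 2 -> w < 12) and w != 1)))) and ((not (w < 11)) -> ((w != 2 -> w < 12) and w != 1)))) and ((not (val < 2)) -> ((val != -7 -> val < 3) and w != 1)).
Check whether (w < 11 -> ((w < 11 -> ((not (w < 11)) and (w != 2 -> w < 12) and w != 1)) and ((not (w < 11)) -> ((w != 2 -> w < 12) and w != 1)))) and ((not (w < 11)) -> ((w != 2 -> w < 12) and w != 1)) and val = 4 implies it.
Countermodel: at the initial state val = 4, w = 11, the precondition holds but the weakest precondition fails.
Answer: invalid


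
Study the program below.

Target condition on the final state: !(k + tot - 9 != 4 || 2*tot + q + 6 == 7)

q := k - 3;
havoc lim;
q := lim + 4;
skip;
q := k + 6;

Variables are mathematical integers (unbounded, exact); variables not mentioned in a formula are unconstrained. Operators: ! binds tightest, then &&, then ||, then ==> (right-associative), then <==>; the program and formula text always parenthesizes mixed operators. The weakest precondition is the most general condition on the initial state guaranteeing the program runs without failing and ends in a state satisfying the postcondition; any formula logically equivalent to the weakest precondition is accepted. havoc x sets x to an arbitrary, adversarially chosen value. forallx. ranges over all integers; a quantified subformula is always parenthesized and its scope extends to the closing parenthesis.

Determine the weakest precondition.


Working backward. After the program, the postcondition !(k + tot - 9 != 4 || 2*tot + q + 6 == 7) must hold; in canonical form it is !(k + tot != 13 || q + 2*tot == 1).
Before q := k + 6: !(k + tot != 13 || k + 2*tot == -5)
Before skip: !(k + tot != 13 || k + 2*tot == -5)
Before q := lim + 4: !(k + tot != 13 || k + 2*tot == -5)
Before havoc lim: !(k + tot != 13 || k + 2*tot == -5)
Before q := k - 3: !(k + tot != 13 || k + 2*tot == -5)
Answer: WP = !(k + tot != 13 || k + 2*tot == -5)


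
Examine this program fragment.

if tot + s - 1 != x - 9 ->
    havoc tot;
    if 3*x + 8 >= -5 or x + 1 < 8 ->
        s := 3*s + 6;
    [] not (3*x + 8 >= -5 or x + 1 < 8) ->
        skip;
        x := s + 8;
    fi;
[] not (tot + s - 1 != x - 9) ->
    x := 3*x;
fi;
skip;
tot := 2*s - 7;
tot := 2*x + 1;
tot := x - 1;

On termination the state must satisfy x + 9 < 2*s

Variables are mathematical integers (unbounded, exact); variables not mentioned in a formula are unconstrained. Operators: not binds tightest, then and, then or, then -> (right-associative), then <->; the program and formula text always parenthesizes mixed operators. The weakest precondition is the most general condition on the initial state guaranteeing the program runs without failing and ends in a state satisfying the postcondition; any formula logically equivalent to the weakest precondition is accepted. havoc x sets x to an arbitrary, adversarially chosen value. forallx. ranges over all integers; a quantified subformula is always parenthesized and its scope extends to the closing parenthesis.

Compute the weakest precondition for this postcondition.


Working backward. After the program, the postcondition x + 9 < 2*s must hold; in canonical form it is x < 2*s - 9.
Before tot := x - 1: x < 2*s - 9
Before tot := 2*x + 1: x < 2*s - 9
Before tot := 2*s - 7: x < 2*s - 9
Before skip: x < 2*s - 9
Then branch requires ((3*x >= -13 or x < 7) -> x < 6*s + 3) and ((not (3*x >= -13 or x < 7)) -> s > 17); else branch requires 3*x < 2*s - 9.
Before the if: (s + tot != x - 8 -> (((3*x >= -13 or x < 7) -> x < 6*s + 3) and ((not (3*x >= -13 or x < 7)) -> s > 17))) and ((not (s + tot != x - 8)) -> 3*x < 2*s - 9)
Answer: WP = (s + tot != x - 8 -> (((3*x >= -13 or x < 7) -> x < 6*s + 3) and ((not (3*x >= -13 or x < 7)) -> s > 17))) and ((not (s + tot != x - 8)) -> 3*x < 2*s - 9)


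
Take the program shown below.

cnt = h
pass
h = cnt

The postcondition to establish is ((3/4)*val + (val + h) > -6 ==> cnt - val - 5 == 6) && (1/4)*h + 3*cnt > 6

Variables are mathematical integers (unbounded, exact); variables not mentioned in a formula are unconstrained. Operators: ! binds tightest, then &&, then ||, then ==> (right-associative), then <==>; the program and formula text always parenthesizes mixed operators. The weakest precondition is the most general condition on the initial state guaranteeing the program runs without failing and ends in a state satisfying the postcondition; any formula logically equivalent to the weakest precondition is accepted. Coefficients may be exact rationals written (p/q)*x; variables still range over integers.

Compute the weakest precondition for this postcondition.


Working backward. After the program, the postcondition ((3/4)*val + (val + h) > -6 ==> cnt - val - 5 == 6) && (1/4)*h + 3*cnt > 6 must hold; in canonical form it is (h + (7/4)*val > -6 ==> cnt == val + 11) && 3*cnt + (1/4)*h > 6.
Before h := cnt: (cnt + (7/4)*val > -6 ==> cnt == val + 11) && (13/4)*cnt > 6
Before skip: (cnt + (7/4)*val > -6 ==> cnt == val + 11) && (13/4)*cnt > 6
Before cnt := h: (h + (7/4)*val > -6 ==> h == val + 11) && (13/4)*h > 6
Answer: WP = (h + (7/4)*val > -6 ==> h == val + 11) && (13/4)*h > 6


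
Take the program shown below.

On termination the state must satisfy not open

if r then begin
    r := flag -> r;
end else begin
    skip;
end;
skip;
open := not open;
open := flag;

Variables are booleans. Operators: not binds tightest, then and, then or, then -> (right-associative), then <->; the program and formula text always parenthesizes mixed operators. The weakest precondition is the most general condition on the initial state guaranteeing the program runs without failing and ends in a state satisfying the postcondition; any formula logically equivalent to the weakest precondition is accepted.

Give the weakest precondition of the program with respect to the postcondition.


Working backward. After the program, not open must hold.
Before open := flag: not flag
Before open := not open: not flag
Before skip: not flag
Then branch requires not flag; else branch requires not flag.
Before the if: (r -> (not flag)) and ((not r) -> (not flag))
Answer: WP = (r -> (not flag)) and ((not r) -> (not flag))


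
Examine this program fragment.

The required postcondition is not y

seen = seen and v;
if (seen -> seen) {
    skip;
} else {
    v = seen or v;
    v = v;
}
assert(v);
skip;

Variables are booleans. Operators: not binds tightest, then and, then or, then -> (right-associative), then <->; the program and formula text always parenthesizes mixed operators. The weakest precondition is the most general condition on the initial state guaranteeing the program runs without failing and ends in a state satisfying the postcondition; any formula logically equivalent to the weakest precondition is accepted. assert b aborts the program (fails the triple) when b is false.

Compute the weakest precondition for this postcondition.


Working backward. After the program, not y must hold.
Before skip: not y
Before assert v: v and (not y)
Then branch requires v and (not y); else branch requires (seen or v) and (not y).
Before the if: v and (not y)
Before seen := seen and v: v and (not y)
Answer: WP = v and (not y)


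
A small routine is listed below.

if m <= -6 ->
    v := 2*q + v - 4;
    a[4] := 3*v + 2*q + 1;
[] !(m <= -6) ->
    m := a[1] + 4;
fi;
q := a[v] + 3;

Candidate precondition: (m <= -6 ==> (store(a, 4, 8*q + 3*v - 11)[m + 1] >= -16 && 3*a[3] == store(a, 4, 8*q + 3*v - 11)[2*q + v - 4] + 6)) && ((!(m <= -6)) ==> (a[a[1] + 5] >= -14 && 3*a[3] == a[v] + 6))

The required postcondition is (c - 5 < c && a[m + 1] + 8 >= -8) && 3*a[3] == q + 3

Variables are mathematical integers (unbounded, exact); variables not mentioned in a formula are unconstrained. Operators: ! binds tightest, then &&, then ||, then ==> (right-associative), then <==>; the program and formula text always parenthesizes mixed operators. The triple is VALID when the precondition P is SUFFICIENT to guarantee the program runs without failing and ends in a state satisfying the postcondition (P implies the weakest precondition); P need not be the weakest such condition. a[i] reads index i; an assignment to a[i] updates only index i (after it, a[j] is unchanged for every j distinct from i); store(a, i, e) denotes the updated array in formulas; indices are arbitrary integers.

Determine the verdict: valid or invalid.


Working backward. After the program, the postcondition (c - 5 < c && a[m + 1] + 8 >= -8) && 3*a[3] == q + 3 must hold; in canonical form it is a[m + 1] >= -16 && 3*a[3] == q + 3.
Before q := a[v] + 3: a[m + 1] >= -16 && 3*a[3] == a[v] + 6
Then branch requires store(a, 4, 8*q + 3*v - 11)[m + 1] >= -16 && 3*a[3] == store(a, 4, 8*q + 3*v - 11)[2*q + v - 4] + 6; else branch requires a[a[1] + 5] >= -16 && 3*a[3] == a[v] + 6.
Before the if: (m <= -6 ==> (store(a, 4, 8*q + 3*v - 11)[m + 1] >= -16 && 3*a[3] == store(a, 4, 8*q + 3*v - 11)[2*q + v - 4] + 6)) && ((!(m <= -6)) ==> (a[a[1] + 5] >= -16 && 3*a[3] == a[v] + 6))
The weakest precondition is (m <= -6 ==> (store(a, 4, 8*q + 3*v - 11)[m + 1] >= -16 && 3*a[3] == store(a, 4, 8*q + 3*v - 11)[2*q + v - 4] + 6)) && ((!(m <= -6)) ==> (a[a[1] + 5] >= -16 && 3*a[3] == a[v] + 6)).
Check whether (m <= -6 ==> (store(a, 4, 8*q + 3*v - 11)[m + 1] >= -16 && 3*a[3] == store(a, 4, 8*q + 3*v - 11)[2*q + v - 4] + 6)) && ((!(m <= -6)) ==> (a[a[1] + 5] >= -14 && 3*a[3] == a[v] + 6)) implies it.
Every state satisfying the precondition satisfies the weakest precondition: the implication holds.
Answer: valid
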